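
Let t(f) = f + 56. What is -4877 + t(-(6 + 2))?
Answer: -4829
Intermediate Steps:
t(f) = 56 + f
-4877 + t(-(6 + 2)) = -4877 + (56 - (6 + 2)) = -4877 + (56 - 1*8) = -4877 + (56 - 8) = -4877 + 48 = -4829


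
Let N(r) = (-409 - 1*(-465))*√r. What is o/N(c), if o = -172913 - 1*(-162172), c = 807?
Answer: -10741*√807/45192 ≈ -6.7518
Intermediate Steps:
o = -10741 (o = -172913 + 162172 = -10741)
N(r) = 56*√r (N(r) = (-409 + 465)*√r = 56*√r)
o/N(c) = -10741*√807/45192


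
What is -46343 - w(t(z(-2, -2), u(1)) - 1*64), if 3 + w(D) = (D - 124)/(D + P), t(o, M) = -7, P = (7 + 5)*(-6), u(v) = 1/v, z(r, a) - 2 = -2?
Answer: -509755/11 ≈ -46341.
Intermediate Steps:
z(r, a) = 0 (z(r, a) = 2 - 2 = 0)
u(v) = 1/v
P = -72 (P = 12*(-6) = -72)
w(D) = -3 + (-124 + D)/(-72 + D) (w(D) = -3 + (D - 124)/(D - 72) = -3 + (-124 + D)/(-72 + D))
-46343 - w(t(z(-2, -2), u(1)) - 1*64) = -46343 - 2*(46 - (-7 - 1*64))/(-72 + (-7 - 1*64)) = -46343 - 2*(46 - (-7 - 64))/(-72 + (-7 - 64)) = -46343 - 2*(46 - 1*(-71))/(-72 - 71) = -46343 - 2*(46 + 71)/(-143) = -46343 - 2*(-1)*117/143 = -46343 - 1*(-18/11) = -46343 + 18/11 = -509755/11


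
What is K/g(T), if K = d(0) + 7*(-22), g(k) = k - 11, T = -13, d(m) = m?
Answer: 77/12 ≈ 6.4167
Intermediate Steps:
g(k) = -11 + k
K = -154 (K = 0 + 7*(-22) = 0 - 154 = -154)
K/g(T) = -154/(-11 - 13) = -154/(-24) = -154*(-1/24) = 77/12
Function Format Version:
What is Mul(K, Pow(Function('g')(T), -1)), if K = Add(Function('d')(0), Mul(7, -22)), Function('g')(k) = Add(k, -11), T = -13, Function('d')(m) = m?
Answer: Rational(77, 12) ≈ 6.4167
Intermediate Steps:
Function('g')(k) = Add(-11, k)
K = -154 (K = Add(0, Mul(7, -22)) = Add(0, -154) = -154)
Mul(K, Pow(Function('g')(T), -1)) = Mul(-154, Pow(Add(-11, -13), -1)) = Mul(-154, Pow(-24, -1)) = Mul(-154, Rational(-1, 24)) = Rational(77, 12)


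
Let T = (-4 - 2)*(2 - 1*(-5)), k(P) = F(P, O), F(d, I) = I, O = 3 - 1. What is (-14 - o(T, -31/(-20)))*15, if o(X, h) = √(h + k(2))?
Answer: -210 - 3*√355/2 ≈ -238.26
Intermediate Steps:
O = 2
k(P) = 2
T = -42 (T = -6*(2 + 5) = -6*7 = -42)
o(X, h) = √(2 + h) (o(X, h) = √(h + 2) = √(2 + h))
(-14 - o(T, -31/(-20)))*15 = (-14 - √(2 - 31/(-20)))*15 = (-14 - √(2 - 31*(-1/20)))*15 = (-14 - √(2 + 31/20))*15 = (-14 - √(71/20))*15 = (-14 - √355/10)*15 = -210 - 3*√355/2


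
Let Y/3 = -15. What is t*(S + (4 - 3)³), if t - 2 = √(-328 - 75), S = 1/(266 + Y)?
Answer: 444/221 + 222*I*√403/221 ≈ 2.009 + 20.166*I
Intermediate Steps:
Y = -45 (Y = 3*(-15) = -45)
S = 1/221 (S = 1/(266 - 45) = 1/221 ≈ 0.0045249)
t = 2 + I*√403 (t = 2 + √(-328 - 75) = 2 + √(-403) = 2 + I*√403 ≈ 2.0 + 20.075*I)
t*(S + (4 - 3)³) = (2 + I*√403)*(1/221 + (4 - 3)³) = (2 + I*√403)*(1/221 + 1³) = (2 + I*√403)*(1/221 + 1) = (2 + I*√403)*(222/221) = 444/221 + 222*I*√403/221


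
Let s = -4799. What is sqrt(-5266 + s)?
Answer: I*sqrt(10065) ≈ 100.32*I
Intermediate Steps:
sqrt(-5266 + s) = sqrt(-5266 - 4799) = sqrt(-10065) = I*sqrt(10065)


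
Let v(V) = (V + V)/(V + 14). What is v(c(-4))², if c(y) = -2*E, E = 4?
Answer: 64/9 ≈ 7.1111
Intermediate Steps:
c(y) = -8 (c(y) = -2*4 = -8)
v(V) = 2*V/(14 + V) (v(V) = (2*V)/(14 + V) = 2*V/(14 + V))
v(c(-4))² = (2*(-8)/(14 - 8))² = (2*(-8)/6)² = (2*(-8)*(⅙))² = (-8/3)² = 64/9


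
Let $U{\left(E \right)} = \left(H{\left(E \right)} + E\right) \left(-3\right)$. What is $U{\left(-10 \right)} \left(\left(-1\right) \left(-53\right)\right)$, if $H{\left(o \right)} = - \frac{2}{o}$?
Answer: $\frac{7791}{5} \approx 1558.2$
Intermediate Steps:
$U{\left(E \right)} = - 3 E + \frac{6}{E}$ ($U{\left(E \right)} = \left(- \frac{2}{E} + E\right) \left(-3\right) = \left(E - \frac{2}{E}\right) \left(-3\right) = - 3 E + \frac{6}{E}$)
$U{\left(-10 \right)} \left(\left(-1\right) \left(-53\right)\right) = \left(\left(-3\right) \left(-10\right) + \frac{6}{-10}\right) \left(\left(-1\right) \left(-53\right)\right) = \left(30 + 6 \left(- \frac{1}{10}\right)\right) 53 = \left(30 - \frac{3}{5}\right) 53 = \frac{147}{5} \cdot 53 = \frac{7791}{5}$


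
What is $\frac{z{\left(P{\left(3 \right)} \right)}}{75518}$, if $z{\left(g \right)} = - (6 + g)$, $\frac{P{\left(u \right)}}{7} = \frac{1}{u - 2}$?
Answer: $- \frac{13}{75518} \approx -0.00017214$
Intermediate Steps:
$P{\left(u \right)} = \frac{7}{-2 + u}$ ($P{\left(u \right)} = \frac{7}{u - 2} = \frac{7}{-2 + u}$)
$z{\left(g \right)} = -6 - g$
$\frac{z{\left(P{\left(3 \right)} \right)}}{75518} = \frac{-6 - \frac{7}{-2 + 3}}{75518} = \left(-6 - \frac{7}{1}\right) \frac{1}{75518} = \left(-6 - 7 \cdot 1\right) \frac{1}{75518} = \left(-6 - 7\right) \frac{1}{75518} = \left(-13\right) \frac{1}{75518} = - \frac{13}{75518}$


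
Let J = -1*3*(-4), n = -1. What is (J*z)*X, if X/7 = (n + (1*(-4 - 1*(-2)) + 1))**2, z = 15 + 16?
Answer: 10416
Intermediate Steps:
z = 31
J = 12 (J = -3*(-4) = 12)
X = 28 (X = 7*(-1 + (1*(-4 - 1*(-2)) + 1))**2 = 7*(-1 + (1*(-4 + 2) + 1))**2 = 7*(-1 + (1*(-2) + 1))**2 = 7*(-1 + (-2 + 1))**2 = 7*(-1 - 1)**2 = 7*(-2)**2 = 7*4 = 28)
(J*z)*X = (12*31)*28 = 372*28 = 10416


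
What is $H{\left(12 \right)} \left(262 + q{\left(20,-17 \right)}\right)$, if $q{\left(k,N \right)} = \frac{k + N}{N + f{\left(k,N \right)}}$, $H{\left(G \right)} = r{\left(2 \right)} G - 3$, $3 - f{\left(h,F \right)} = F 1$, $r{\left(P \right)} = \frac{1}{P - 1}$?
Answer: $2367$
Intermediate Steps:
$r{\left(P \right)} = \frac{1}{-1 + P}$
$f{\left(h,F \right)} = 3 - F$ ($f{\left(h,F \right)} = 3 - F 1 = 3 - F$)
$H{\left(G \right)} = -3 + G$ ($H{\left(G \right)} = \frac{G}{-1 + 2} - 3 = \frac{G}{1} - 3 = 1 G - 3 = G - 3 = -3 + G$)
$q{\left(k,N \right)} = \frac{N}{3} + \frac{k}{3}$ ($q{\left(k,N \right)} = \frac{k + N}{N - \left(-3 + N\right)} = \frac{N + k}{3} = \left(N + k\right) \frac{1}{3} = \frac{N}{3} + \frac{k}{3}$)
$H{\left(12 \right)} \left(262 + q{\left(20,-17 \right)}\right) = \left(-3 + 12\right) \left(262 + \left(\frac{1}{3} \left(-17\right) + \frac{1}{3} \cdot 20\right)\right) = 9 \left(262 + \left(- \frac{17}{3} + \frac{20}{3}\right)\right) = 9 \left(262 + 1\right) = 9 \cdot 263 = 2367$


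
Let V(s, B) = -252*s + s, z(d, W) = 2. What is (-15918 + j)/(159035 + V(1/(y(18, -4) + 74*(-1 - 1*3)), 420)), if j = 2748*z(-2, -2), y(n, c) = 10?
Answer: -2980692/45484261 ≈ -0.065532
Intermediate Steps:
V(s, B) = -251*s
j = 5496 (j = 2748*2 = 5496)
(-15918 + j)/(159035 + V(1/(y(18, -4) + 74*(-1 - 1*3)), 420)) = (-15918 + 5496)/(159035 - 251/(10 + 74*(-1 - 1*3))) = -10422/(159035 - 251/(10 + 74*(-1 - 3))) = -10422/(159035 - 251/(10 + 74*(-4))) = -10422/(159035 - 251/(10 - 296)) = -10422/(159035 - 251/(-286)) = -10422/(159035 - 251*(-1/286)) = -10422/(159035 + 251/286) = -10422/45484261/286 = -10422*286/45484261 = -2980692/45484261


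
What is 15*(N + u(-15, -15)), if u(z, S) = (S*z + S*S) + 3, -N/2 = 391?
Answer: -4935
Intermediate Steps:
N = -782 (N = -2*391 = -782)
u(z, S) = 3 + S² + S*z (u(z, S) = (S*z + S²) + 3 = (S² + S*z) + 3 = 3 + S² + S*z)
15*(N + u(-15, -15)) = 15*(-782 + (3 + (-15)² - 15*(-15))) = 15*(-782 + (3 + 225 + 225)) = 15*(-782 + 453) = 15*(-329) = -4935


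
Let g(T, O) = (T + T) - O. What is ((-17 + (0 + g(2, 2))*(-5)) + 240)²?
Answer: 45369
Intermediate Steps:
g(T, O) = -O + 2*T (g(T, O) = 2*T - O = -O + 2*T)
((-17 + (0 + g(2, 2))*(-5)) + 240)² = ((-17 + (0 + (-1*2 + 2*2))*(-5)) + 240)² = ((-17 + (0 + (-2 + 4))*(-5)) + 240)² = ((-17 + (0 + 2)*(-5)) + 240)² = ((-17 + 2*(-5)) + 240)² = ((-17 - 10) + 240)² = (-27 + 240)² = 213² = 45369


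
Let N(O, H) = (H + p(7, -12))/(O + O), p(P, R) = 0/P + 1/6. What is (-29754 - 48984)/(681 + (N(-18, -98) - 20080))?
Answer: 17007408/4189597 ≈ 4.0594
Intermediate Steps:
p(P, R) = ⅙ (p(P, R) = 0 + 1*(⅙) = 0 + ⅙ = ⅙)
N(O, H) = (⅙ + H)/(2*O) (N(O, H) = (H + ⅙)/(O + O) = (⅙ + H)/((2*O)) = (⅙ + H)*(1/(2*O)) = (⅙ + H)/(2*O))
(-29754 - 48984)/(681 + (N(-18, -98) - 20080)) = (-29754 - 48984)/(681 + ((1/12)*(1 + 6*(-98))/(-18) - 20080)) = -78738/(681 + ((1/12)*(-1/18)*(1 - 588) - 20080)) = -78738/(681 + ((1/12)*(-1/18)*(-587) - 20080)) = -78738/(681 + (587/216 - 20080)) = -78738/(681 - 4336693/216) = -78738/(-4189597/216) = -78738*(-216/4189597) = 17007408/4189597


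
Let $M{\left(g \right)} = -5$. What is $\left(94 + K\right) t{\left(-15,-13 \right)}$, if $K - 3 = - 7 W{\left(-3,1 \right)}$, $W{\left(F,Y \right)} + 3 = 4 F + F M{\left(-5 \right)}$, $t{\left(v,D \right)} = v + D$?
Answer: $-2716$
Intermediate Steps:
$t{\left(v,D \right)} = D + v$
$W{\left(F,Y \right)} = -3 - F$ ($W{\left(F,Y \right)} = -3 + \left(4 F + F \left(-5\right)\right) = -3 + \left(4 F - 5 F\right) = -3 - F$)
$K = 3$ ($K = 3 - 7 \left(-3 - -3\right) = 3 - 7 \left(-3 + 3\right) = 3 - 0 = 3 + 0 = 3$)
$\left(94 + K\right) t{\left(-15,-13 \right)} = \left(94 + 3\right) \left(-13 - 15\right) = 97 \left(-28\right) = -2716$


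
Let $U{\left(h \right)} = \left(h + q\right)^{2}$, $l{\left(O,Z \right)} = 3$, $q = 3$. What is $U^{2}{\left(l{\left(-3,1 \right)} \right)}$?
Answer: $1296$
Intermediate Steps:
$U{\left(h \right)} = \left(3 + h\right)^{2}$ ($U{\left(h \right)} = \left(h + 3\right)^{2} = \left(3 + h\right)^{2}$)
$U^{2}{\left(l{\left(-3,1 \right)} \right)} = \left(\left(3 + 3\right)^{2}\right)^{2} = \left(6^{2}\right)^{2} = 36^{2} = 1296$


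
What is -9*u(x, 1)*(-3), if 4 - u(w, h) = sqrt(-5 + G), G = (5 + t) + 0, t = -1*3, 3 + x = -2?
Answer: 108 - 27*I*sqrt(3) ≈ 108.0 - 46.765*I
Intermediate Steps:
x = -5 (x = -3 - 2 = -5)
t = -3
G = 2 (G = (5 - 3) + 0 = 2 + 0 = 2)
u(w, h) = 4 - I*sqrt(3) (u(w, h) = 4 - sqrt(-5 + 2) = 4 - sqrt(-3) = 4 - I*sqrt(3))
-9*u(x, 1)*(-3) = -9*(4 - I*sqrt(3))*(-3) = (-36 + 9*I*sqrt(3))*(-3) = 108 - 27*I*sqrt(3)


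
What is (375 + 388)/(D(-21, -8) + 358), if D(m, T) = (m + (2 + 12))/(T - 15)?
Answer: 17549/8241 ≈ 2.1295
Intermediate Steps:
D(m, T) = (14 + m)/(-15 + T) (D(m, T) = (m + 14)/(-15 + T) = (14 + m)/(-15 + T))
(375 + 388)/(D(-21, -8) + 358) = (375 + 388)/((14 - 21)/(-15 - 8) + 358) = 763/(-7/(-23) + 358) = 763/(-1/23*(-7) + 358) = 763/(7/23 + 358) = 763/(8241/23) = 763*(23/8241) = 17549/8241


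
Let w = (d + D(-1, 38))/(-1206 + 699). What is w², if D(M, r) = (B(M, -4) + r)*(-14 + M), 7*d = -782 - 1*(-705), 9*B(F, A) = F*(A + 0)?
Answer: 3108169/2313441 ≈ 1.3435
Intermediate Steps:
B(F, A) = A*F/9 (B(F, A) = (F*(A + 0))/9 = (F*A)/9 = (A*F)/9 = A*F/9)
d = -11 (d = (-782 - 1*(-705))/7 = (-782 + 705)/7 = (⅐)*(-77) = -11)
D(M, r) = (-14 + M)*(r - 4*M/9) (D(M, r) = ((⅑)*(-4)*M + r)*(-14 + M) = (-4*M/9 + r)*(-14 + M) = (r - 4*M/9)*(-14 + M) = (-14 + M)*(r - 4*M/9))
w = 1763/1521 (w = (-11 + (-14*38 - 4/9*(-1)² + (56/9)*(-1) - 1*38))/(-1206 + 699) = (-11 + (-532 - 4/9*1 - 56/9 - 38))/(-507) = (-11 + (-532 - 4/9 - 56/9 - 38))*(-1/507) = (-11 - 1730/3)*(-1/507) = -1763/3*(-1/507) = 1763/1521 ≈ 1.1591)
w² = (1763/1521)² = 3108169/2313441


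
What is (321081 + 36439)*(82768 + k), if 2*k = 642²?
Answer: 103269652000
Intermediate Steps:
k = 206082 (k = (½)*642² = (½)*412164 = 206082)
(321081 + 36439)*(82768 + k) = (321081 + 36439)*(82768 + 206082) = 357520*288850 = 103269652000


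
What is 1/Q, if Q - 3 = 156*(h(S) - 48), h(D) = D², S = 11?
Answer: 1/11391 ≈ 8.7789e-5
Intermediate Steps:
Q = 11391 (Q = 3 + 156*(11² - 48) = 3 + 156*(121 - 48) = 3 + 156*73 = 3 + 11388 = 11391)
1/Q = 1/11391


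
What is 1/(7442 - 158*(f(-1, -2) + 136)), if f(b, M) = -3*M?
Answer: -1/14994 ≈ -6.6693e-5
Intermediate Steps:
1/(7442 - 158*(f(-1, -2) + 136)) = 1/(7442 - 158*(-3*(-2) + 136)) = 1/(7442 - 158*(6 + 136)) = 1/(7442 - 158*142) = 1/(7442 - 22436) = 1/(-14994) = -1/14994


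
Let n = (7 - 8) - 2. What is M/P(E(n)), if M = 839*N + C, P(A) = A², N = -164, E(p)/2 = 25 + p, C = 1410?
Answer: -68093/968 ≈ -70.344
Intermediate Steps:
n = -3 (n = -1 - 2 = -3)
E(p) = 50 + 2*p (E(p) = 2*(25 + p) = 50 + 2*p)
M = -136186 (M = 839*(-164) + 1410 = -137596 + 1410 = -136186)
M/P(E(n)) = -136186/(50 + 2*(-3))² = -136186/(50 - 6)² = -136186/(44²) = -136186/1936 = -136186*1/1936 = -68093/968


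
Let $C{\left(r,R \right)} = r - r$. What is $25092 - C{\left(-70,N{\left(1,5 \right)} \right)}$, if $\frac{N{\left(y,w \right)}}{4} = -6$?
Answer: $25092$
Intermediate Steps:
$N{\left(y,w \right)} = -24$ ($N{\left(y,w \right)} = 4 \left(-6\right) = -24$)
$C{\left(r,R \right)} = 0$
$25092 - C{\left(-70,N{\left(1,5 \right)} \right)} = 25092 - 0 = 25092 + 0 = 25092$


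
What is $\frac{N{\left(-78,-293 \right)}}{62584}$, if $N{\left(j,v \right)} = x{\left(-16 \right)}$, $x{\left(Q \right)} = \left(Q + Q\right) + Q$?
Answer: $- \frac{6}{7823} \approx -0.00076697$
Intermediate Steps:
$x{\left(Q \right)} = 3 Q$ ($x{\left(Q \right)} = 2 Q + Q = 3 Q$)
$N{\left(j,v \right)} = -48$ ($N{\left(j,v \right)} = 3 \left(-16\right) = -48$)
$\frac{N{\left(-78,-293 \right)}}{62584} = - \frac{48}{62584} = \left(-48\right) \frac{1}{62584} = - \frac{6}{7823}$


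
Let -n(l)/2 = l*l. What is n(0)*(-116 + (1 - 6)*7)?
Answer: 0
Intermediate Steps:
n(l) = -2*l² (n(l) = -2*l*l = -2*l²)
n(0)*(-116 + (1 - 6)*7) = (-2*0²)*(-116 + (1 - 6)*7) = (-2*0)*(-116 - 5*7) = 0*(-116 - 35) = 0*(-151) = 0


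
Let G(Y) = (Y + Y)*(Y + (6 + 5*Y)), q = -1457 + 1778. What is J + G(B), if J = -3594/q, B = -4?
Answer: 14210/107 ≈ 132.80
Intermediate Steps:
q = 321
G(Y) = 2*Y*(6 + 6*Y) (G(Y) = (2*Y)*(6 + 6*Y) = 2*Y*(6 + 6*Y))
J = -1198/107 (J = -3594/321 = -3594*1/321 = -1198/107 ≈ -11.196)
J + G(B) = -1198/107 + 12*(-4)*(1 - 4) = -1198/107 + 12*(-4)*(-3) = -1198/107 + 144 = 14210/107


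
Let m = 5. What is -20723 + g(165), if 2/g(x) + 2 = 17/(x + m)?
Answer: -393757/19 ≈ -20724.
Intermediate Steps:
g(x) = 2/(-2 + 17/(5 + x)) (g(x) = 2/(-2 + 17/(x + 5)) = 2/(-2 + 17/(5 + x)))
-20723 + g(165) = -20723 + 2*(-5 - 1*165)/(-7 + 2*165) = -20723 + 2*(-5 - 165)/(-7 + 330) = -20723 + 2*(-170)/323 = -20723 + 2*(1/323)*(-170) = -20723 - 20/19 = -393757/19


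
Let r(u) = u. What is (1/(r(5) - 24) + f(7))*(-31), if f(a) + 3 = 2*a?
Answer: -6448/19 ≈ -339.37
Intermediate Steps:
f(a) = -3 + 2*a
(1/(r(5) - 24) + f(7))*(-31) = (1/(5 - 24) + (-3 + 2*7))*(-31) = (1/(-19) + (-3 + 14))*(-31) = (-1/19 + 11)*(-31) = (208/19)*(-31) = -6448/19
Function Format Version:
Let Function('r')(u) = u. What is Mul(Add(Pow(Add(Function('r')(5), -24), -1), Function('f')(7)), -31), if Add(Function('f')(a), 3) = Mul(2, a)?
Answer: Rational(-6448, 19) ≈ -339.37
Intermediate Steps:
Function('f')(a) = Add(-3, Mul(2, a))
Mul(Add(Pow(Add(Function('r')(5), -24), -1), Function('f')(7)), -31) = Mul(Add(Pow(Add(5, -24), -1), Add(-3, Mul(2, 7))), -31) = Mul(Add(Pow(-19, -1), Add(-3, 14)), -31) = Mul(Add(Rational(-1, 19), 11), -31) = Mul(Rational(208, 19), -31) = Rational(-6448, 19)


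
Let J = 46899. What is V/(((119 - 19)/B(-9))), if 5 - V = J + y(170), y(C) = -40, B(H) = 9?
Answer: -210843/50 ≈ -4216.9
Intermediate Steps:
V = -46854 (V = 5 - (46899 - 40) = 5 - 1*46859 = 5 - 46859 = -46854)
V/(((119 - 19)/B(-9))) = -46854*9/(119 - 19) = -46854/((⅑)*100) = -46854/100/9 = -46854*9/100 = -210843/50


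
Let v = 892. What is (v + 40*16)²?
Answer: 2347024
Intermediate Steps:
(v + 40*16)² = (892 + 40*16)² = (892 + 640)² = 1532² = 2347024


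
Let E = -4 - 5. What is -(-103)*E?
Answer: -927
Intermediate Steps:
E = -9
-(-103)*E = -(-103)*(-9) = -103*9 = -927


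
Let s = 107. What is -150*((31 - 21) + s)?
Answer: -17550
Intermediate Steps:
-150*((31 - 21) + s) = -150*((31 - 21) + 107) = -150*(10 + 107) = -150*117 = -17550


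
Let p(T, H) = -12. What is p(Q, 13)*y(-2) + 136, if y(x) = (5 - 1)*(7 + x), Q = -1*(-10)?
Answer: -104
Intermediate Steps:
Q = 10
y(x) = 28 + 4*x (y(x) = 4*(7 + x) = 28 + 4*x)
p(Q, 13)*y(-2) + 136 = -12*(28 + 4*(-2)) + 136 = -12*(28 - 8) + 136 = -12*20 + 136 = -240 + 136 = -104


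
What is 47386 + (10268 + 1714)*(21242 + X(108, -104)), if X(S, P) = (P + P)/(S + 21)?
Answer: 10945637538/43 ≈ 2.5455e+8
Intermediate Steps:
X(S, P) = 2*P/(21 + S) (X(S, P) = (2*P)/(21 + S) = 2*P/(21 + S))
47386 + (10268 + 1714)*(21242 + X(108, -104)) = 47386 + (10268 + 1714)*(21242 + 2*(-104)/(21 + 108)) = 47386 + 11982*(21242 + 2*(-104)/129) = 47386 + 11982*(21242 + 2*(-104)*(1/129)) = 47386 + 11982*(21242 - 208/129) = 47386 + 11982*(2740010/129) = 47386 + 10943599940/43 = 10945637538/43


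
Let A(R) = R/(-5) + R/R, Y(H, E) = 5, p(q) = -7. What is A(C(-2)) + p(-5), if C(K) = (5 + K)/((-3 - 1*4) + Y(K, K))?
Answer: -57/10 ≈ -5.7000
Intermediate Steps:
C(K) = -5/2 - K/2 (C(K) = (5 + K)/((-3 - 1*4) + 5) = (5 + K)/((-3 - 4) + 5) = (5 + K)/(-7 + 5) = (5 + K)/(-2) = (5 + K)*(-½) = -5/2 - K/2)
A(R) = 1 - R/5 (A(R) = R*(-⅕) + 1 = -R/5 + 1 = 1 - R/5)
A(C(-2)) + p(-5) = (1 - (-5/2 - ½*(-2))/5) - 7 = (1 - (-5/2 + 1)/5) - 7 = (1 - ⅕*(-3/2)) - 7 = (1 + 3/10) - 7 = 13/10 - 7 = -57/10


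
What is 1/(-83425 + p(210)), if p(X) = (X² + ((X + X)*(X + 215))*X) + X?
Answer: 1/37445885 ≈ 2.6705e-8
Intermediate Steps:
p(X) = X + X² + 2*X²*(215 + X) (p(X) = (X² + ((2*X)*(215 + X))*X) + X = (X² + (2*X*(215 + X))*X) + X = (X² + 2*X²*(215 + X)) + X = X + X² + 2*X²*(215 + X))
1/(-83425 + p(210)) = 1/(-83425 + 210*(1 + 2*210² + 431*210)) = 1/(-83425 + 210*(1 + 2*44100 + 90510)) = 1/(-83425 + 210*(1 + 88200 + 90510)) = 1/(-83425 + 210*178711) = 1/(-83425 + 37529310) = 1/37445885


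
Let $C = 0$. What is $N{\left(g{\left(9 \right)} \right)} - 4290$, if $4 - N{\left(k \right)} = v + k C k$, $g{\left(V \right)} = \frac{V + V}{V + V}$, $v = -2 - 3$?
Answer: $-4281$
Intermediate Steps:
$v = -5$ ($v = -2 - 3 = -5$)
$g{\left(V \right)} = 1$ ($g{\left(V \right)} = \frac{2 V}{2 V} = 2 V \frac{1}{2 V} = 1$)
$N{\left(k \right)} = 9$ ($N{\left(k \right)} = 4 - \left(-5 + k 0 k\right) = 4 - \left(-5 + k 0\right) = 4 - \left(-5 + 0\right) = 4 - -5 = 4 + 5 = 9$)
$N{\left(g{\left(9 \right)} \right)} - 4290 = 9 - 4290 = -4281$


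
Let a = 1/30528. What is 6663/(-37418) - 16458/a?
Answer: -18799919161095/37418 ≈ -5.0243e+8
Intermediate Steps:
a = 1/30528 ≈ 3.2757e-5
6663/(-37418) - 16458/a = 6663/(-37418) - 16458/1/30528 = 6663*(-1/37418) - 16458*30528 = -6663/37418 - 502429824 = -18799919161095/37418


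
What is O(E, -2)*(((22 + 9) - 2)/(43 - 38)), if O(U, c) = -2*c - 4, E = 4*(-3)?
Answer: 0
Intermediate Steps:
E = -12
O(U, c) = -4 - 2*c
O(E, -2)*(((22 + 9) - 2)/(43 - 38)) = (-4 - 2*(-2))*(((22 + 9) - 2)/(43 - 38)) = (-4 + 4)*((31 - 2)/5) = 0*(29*(1/5)) = 0*(29/5) = 0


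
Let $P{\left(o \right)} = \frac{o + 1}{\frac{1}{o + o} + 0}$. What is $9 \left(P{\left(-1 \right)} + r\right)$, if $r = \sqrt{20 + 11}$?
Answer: $9 \sqrt{31} \approx 50.11$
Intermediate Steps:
$P{\left(o \right)} = 2 o \left(1 + o\right)$ ($P{\left(o \right)} = \frac{1 + o}{\frac{1}{2 o} + 0} = \frac{1 + o}{\frac{1}{2} \frac{1}{o}} = \left(1 + o\right) 2 o = 2 o \left(1 + o\right)$)
$r = \sqrt{31} \approx 5.5678$
$9 \left(P{\left(-1 \right)} + r\right) = 9 \left(2 \left(-1\right) \left(1 - 1\right) + \sqrt{31}\right) = 9 \left(2 \left(-1\right) 0 + \sqrt{31}\right) = 9 \left(0 + \sqrt{31}\right) = 9 \sqrt{31}$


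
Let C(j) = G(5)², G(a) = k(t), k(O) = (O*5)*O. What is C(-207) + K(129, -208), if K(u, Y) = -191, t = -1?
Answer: -166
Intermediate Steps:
k(O) = 5*O² (k(O) = (5*O)*O = 5*O²)
G(a) = 5 (G(a) = 5*(-1)² = 5*1 = 5)
C(j) = 25 (C(j) = 5² = 25)
C(-207) + K(129, -208) = 25 - 191 = -166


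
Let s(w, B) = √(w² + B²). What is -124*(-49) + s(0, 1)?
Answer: 6077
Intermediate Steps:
s(w, B) = √(B² + w²)
-124*(-49) + s(0, 1) = -124*(-49) + √(1² + 0²) = 6076 + √(1 + 0) = 6076 + √1 = 6076 + 1 = 6077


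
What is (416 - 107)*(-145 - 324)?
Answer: -144921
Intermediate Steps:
(416 - 107)*(-145 - 324) = 309*(-469) = -144921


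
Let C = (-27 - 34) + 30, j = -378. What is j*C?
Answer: 11718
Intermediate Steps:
C = -31 (C = -61 + 30 = -31)
j*C = -378*(-31) = 11718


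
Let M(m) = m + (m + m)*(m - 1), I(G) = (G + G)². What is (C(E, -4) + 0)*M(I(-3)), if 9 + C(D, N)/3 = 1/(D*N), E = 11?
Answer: -761049/11 ≈ -69186.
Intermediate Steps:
C(D, N) = -27 + 3/(D*N) (C(D, N) = -27 + 3/((D*N)) = -27 + 3*(1/(D*N)) = -27 + 3/(D*N))
I(G) = 4*G² (I(G) = (2*G)² = 4*G²)
M(m) = m + 2*m*(-1 + m) (M(m) = m + (2*m)*(-1 + m) = m + 2*m*(-1 + m))
(C(E, -4) + 0)*M(I(-3)) = ((-27 + 3/(11*(-4))) + 0)*((4*(-3)²)*(-1 + 2*(4*(-3)²))) = ((-27 + 3*(1/11)*(-¼)) + 0)*((4*9)*(-1 + 2*(4*9))) = ((-27 - 3/44) + 0)*(36*(-1 + 2*36)) = (-1191/44 + 0)*(36*(-1 + 72)) = -10719*71/11 = -1191/44*2556 = -761049/11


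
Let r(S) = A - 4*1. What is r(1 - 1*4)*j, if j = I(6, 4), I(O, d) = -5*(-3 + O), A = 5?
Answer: -15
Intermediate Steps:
I(O, d) = 15 - 5*O
r(S) = 1 (r(S) = 5 - 4*1 = 5 - 4 = 1)
j = -15 (j = 15 - 5*6 = 15 - 30 = -15)
r(1 - 1*4)*j = 1*(-15) = -15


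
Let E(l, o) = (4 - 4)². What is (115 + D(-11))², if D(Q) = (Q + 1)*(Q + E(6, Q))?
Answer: 50625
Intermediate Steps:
E(l, o) = 0 (E(l, o) = 0² = 0)
D(Q) = Q*(1 + Q) (D(Q) = (Q + 1)*(Q + 0) = (1 + Q)*Q = Q*(1 + Q))
(115 + D(-11))² = (115 - 11*(1 - 11))² = (115 - 11*(-10))² = (115 + 110)² = 225² = 50625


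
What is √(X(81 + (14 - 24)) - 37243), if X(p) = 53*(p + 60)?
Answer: 10*I*√303 ≈ 174.07*I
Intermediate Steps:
X(p) = 3180 + 53*p (X(p) = 53*(60 + p) = 3180 + 53*p)
√(X(81 + (14 - 24)) - 37243) = √((3180 + 53*(81 + (14 - 24))) - 37243) = √((3180 + 53*(81 - 10)) - 37243) = √((3180 + 53*71) - 37243) = √((3180 + 3763) - 37243) = √(6943 - 37243) = √(-30300) = 10*I*√303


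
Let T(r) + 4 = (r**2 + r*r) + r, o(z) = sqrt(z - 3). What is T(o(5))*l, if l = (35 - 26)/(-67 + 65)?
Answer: -9*sqrt(2)/2 ≈ -6.3640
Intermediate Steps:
o(z) = sqrt(-3 + z)
T(r) = -4 + r + 2*r**2 (T(r) = -4 + ((r**2 + r*r) + r) = -4 + ((r**2 + r**2) + r) = -4 + (2*r**2 + r) = -4 + (r + 2*r**2) = -4 + r + 2*r**2)
l = -9/2 (l = 9/(-2) = 9*(-1/2) = -9/2 ≈ -4.5000)
T(o(5))*l = (-4 + sqrt(-3 + 5) + 2*(sqrt(-3 + 5))**2)*(-9/2) = (-4 + sqrt(2) + 2*(sqrt(2))**2)*(-9/2) = (-4 + sqrt(2) + 2*2)*(-9/2) = (-4 + sqrt(2) + 4)*(-9/2) = sqrt(2)*(-9/2) = -9*sqrt(2)/2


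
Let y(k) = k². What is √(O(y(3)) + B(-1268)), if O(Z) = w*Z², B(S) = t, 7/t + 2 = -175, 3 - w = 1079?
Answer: I*√2730511563/177 ≈ 295.22*I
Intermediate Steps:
w = -1076 (w = 3 - 1*1079 = 3 - 1079 = -1076)
t = -7/177 (t = 7/(-2 - 175) = 7/(-177) = 7*(-1/177) = -7/177 ≈ -0.039548)
B(S) = -7/177
O(Z) = -1076*Z²
√(O(y(3)) + B(-1268)) = √(-1076*(3²)² - 7/177) = √(-1076*9² - 7/177) = √(-1076*81 - 7/177) = √(-87156 - 7/177) = √(-15426619/177) = I*√2730511563/177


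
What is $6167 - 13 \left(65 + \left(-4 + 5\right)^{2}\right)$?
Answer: $5309$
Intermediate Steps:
$6167 - 13 \left(65 + \left(-4 + 5\right)^{2}\right) = 6167 - 13 \left(65 + 1^{2}\right) = 6167 - 13 \left(65 + 1\right) = 6167 - 858 = 5309$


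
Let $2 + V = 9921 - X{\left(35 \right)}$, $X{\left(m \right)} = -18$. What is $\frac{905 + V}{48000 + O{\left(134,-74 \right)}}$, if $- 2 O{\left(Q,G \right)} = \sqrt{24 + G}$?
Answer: $\frac{41633280}{184320001} + \frac{10842 i \sqrt{2}}{921600005} \approx 0.22587 + 1.6637 \cdot 10^{-5} i$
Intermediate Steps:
$O{\left(Q,G \right)} = - \frac{\sqrt{24 + G}}{2}$
$V = 9937$ ($V = -2 + \left(9921 - -18\right) = -2 + \left(9921 + 18\right) = -2 + 9939 = 9937$)
$\frac{905 + V}{48000 + O{\left(134,-74 \right)}} = \frac{905 + 9937}{48000 - \frac{\sqrt{24 - 74}}{2}} = \frac{10842}{48000 - \frac{\sqrt{-50}}{2}} = \frac{10842}{48000 - \frac{5 i \sqrt{2}}{2}}$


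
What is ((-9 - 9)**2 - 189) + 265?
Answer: 400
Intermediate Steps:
((-9 - 9)**2 - 189) + 265 = ((-18)**2 - 189) + 265 = (324 - 189) + 265 = 135 + 265 = 400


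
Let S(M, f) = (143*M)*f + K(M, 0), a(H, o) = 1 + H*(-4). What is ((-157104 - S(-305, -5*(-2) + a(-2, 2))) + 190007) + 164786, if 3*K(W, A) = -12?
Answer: 1026378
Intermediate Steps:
K(W, A) = -4 (K(W, A) = (1/3)*(-12) = -4)
a(H, o) = 1 - 4*H
S(M, f) = -4 + 143*M*f (S(M, f) = (143*M)*f - 4 = 143*M*f - 4 = -4 + 143*M*f)
((-157104 - S(-305, -5*(-2) + a(-2, 2))) + 190007) + 164786 = ((-157104 - (-4 + 143*(-305)*(-5*(-2) + (1 - 4*(-2))))) + 190007) + 164786 = ((-157104 - (-4 + 143*(-305)*(10 + (1 + 8)))) + 190007) + 164786 = ((-157104 - (-4 + 143*(-305)*(10 + 9))) + 190007) + 164786 = ((-157104 - (-4 + 143*(-305)*19)) + 190007) + 164786 = ((-157104 - (-4 - 828685)) + 190007) + 164786 = ((-157104 - 1*(-828689)) + 190007) + 164786 = ((-157104 + 828689) + 190007) + 164786 = (671585 + 190007) + 164786 = 861592 + 164786 = 1026378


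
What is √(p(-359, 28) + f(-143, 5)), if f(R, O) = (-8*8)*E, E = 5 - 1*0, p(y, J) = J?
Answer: 2*I*√73 ≈ 17.088*I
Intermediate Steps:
E = 5 (E = 5 + 0 = 5)
f(R, O) = -320 (f(R, O) = -8*8*5 = -64*5 = -320)
√(p(-359, 28) + f(-143, 5)) = √(28 - 320) = √(-292) = 2*I*√73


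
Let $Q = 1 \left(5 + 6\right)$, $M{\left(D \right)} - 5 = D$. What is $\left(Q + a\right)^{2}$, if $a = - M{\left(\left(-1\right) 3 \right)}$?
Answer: $81$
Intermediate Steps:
$M{\left(D \right)} = 5 + D$
$a = -2$ ($a = - (5 - 3) = \left(-1\right) 2 = -2$)
$Q = 11$ ($Q = 1 \cdot 11 = 11$)
$\left(Q + a\right)^{2} = \left(11 - 2\right)^{2} = 9^{2} = 81$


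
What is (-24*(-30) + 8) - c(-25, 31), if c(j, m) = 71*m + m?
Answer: -1504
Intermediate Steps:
c(j, m) = 72*m
(-24*(-30) + 8) - c(-25, 31) = (-24*(-30) + 8) - 72*31 = (720 + 8) - 1*2232 = 728 - 2232 = -1504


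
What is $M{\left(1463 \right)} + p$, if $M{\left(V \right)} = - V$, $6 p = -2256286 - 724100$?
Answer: $-498194$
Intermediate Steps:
$p = -496731$ ($p = \frac{-2256286 - 724100}{6} = \frac{1}{6} \left(-2980386\right) = -496731$)
$M{\left(1463 \right)} + p = \left(-1\right) 1463 - 496731 = -1463 - 496731 = -498194$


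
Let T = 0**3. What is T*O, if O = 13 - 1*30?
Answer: 0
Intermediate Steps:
O = -17 (O = 13 - 30 = -17)
T = 0
T*O = 0*(-17) = 0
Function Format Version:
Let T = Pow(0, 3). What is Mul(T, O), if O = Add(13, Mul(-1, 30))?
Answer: 0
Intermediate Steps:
O = -17 (O = Add(13, -30) = -17)
T = 0
Mul(T, O) = Mul(0, -17) = 0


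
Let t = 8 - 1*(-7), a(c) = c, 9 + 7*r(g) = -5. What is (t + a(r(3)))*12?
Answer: 156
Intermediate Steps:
r(g) = -2 (r(g) = -9/7 + (⅐)*(-5) = -9/7 - 5/7 = -2)
t = 15 (t = 8 + 7 = 15)
(t + a(r(3)))*12 = (15 - 2)*12 = 13*12 = 156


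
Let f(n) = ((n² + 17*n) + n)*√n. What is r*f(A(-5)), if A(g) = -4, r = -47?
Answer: 5264*I ≈ 5264.0*I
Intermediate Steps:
f(n) = √n*(n² + 18*n) (f(n) = (n² + 18*n)*√n = √n*(n² + 18*n))
r*f(A(-5)) = -47*(-4)^(3/2)*(18 - 4) = -47*(-8*I)*14 = -(-5264)*I = 5264*I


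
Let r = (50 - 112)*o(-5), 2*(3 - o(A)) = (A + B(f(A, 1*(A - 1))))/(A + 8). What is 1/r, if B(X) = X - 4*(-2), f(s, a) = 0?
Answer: -1/155 ≈ -0.0064516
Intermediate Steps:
B(X) = 8 + X (B(X) = X + 8 = 8 + X)
o(A) = 5/2 (o(A) = 3 - (A + (8 + 0))/(2*(A + 8)) = 3 - (A + 8)/(2*(8 + A)) = 3 - (8 + A)/(2*(8 + A)) = 3 - ½*1 = 3 - ½ = 5/2)
r = -155 (r = (50 - 112)*(5/2) = -62*5/2 = -155)
1/r = 1/(-155) = -1/155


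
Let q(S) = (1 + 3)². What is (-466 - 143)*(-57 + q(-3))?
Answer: 24969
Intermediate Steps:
q(S) = 16 (q(S) = 4² = 16)
(-466 - 143)*(-57 + q(-3)) = (-466 - 143)*(-57 + 16) = -609*(-41) = 24969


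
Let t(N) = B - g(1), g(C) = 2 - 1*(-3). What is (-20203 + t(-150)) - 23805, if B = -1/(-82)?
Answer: -3609065/82 ≈ -44013.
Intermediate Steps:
g(C) = 5 (g(C) = 2 + 3 = 5)
B = 1/82 (B = -1*(-1/82) = 1/82 ≈ 0.012195)
t(N) = -409/82 (t(N) = 1/82 - 1*5 = 1/82 - 5 = -409/82)
(-20203 + t(-150)) - 23805 = (-20203 - 409/82) - 23805 = -1657055/82 - 23805 = -3609065/82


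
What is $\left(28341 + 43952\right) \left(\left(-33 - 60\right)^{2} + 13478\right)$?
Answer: $1599627211$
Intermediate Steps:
$\left(28341 + 43952\right) \left(\left(-33 - 60\right)^{2} + 13478\right) = 72293 \left(\left(-93\right)^{2} + 13478\right) = 72293 \left(8649 + 13478\right) = 72293 \cdot 22127 = 1599627211$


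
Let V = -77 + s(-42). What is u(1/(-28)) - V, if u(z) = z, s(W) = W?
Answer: 3331/28 ≈ 118.96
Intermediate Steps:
V = -119 (V = -77 - 42 = -119)
u(1/(-28)) - V = 1/(-28) - 1*(-119) = -1/28 + 119 = 3331/28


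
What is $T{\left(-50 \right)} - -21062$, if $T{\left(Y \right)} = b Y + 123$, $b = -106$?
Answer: $26485$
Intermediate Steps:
$T{\left(Y \right)} = 123 - 106 Y$ ($T{\left(Y \right)} = - 106 Y + 123 = 123 - 106 Y$)
$T{\left(-50 \right)} - -21062 = \left(123 - -5300\right) - -21062 = \left(123 + 5300\right) + 21062 = 5423 + 21062 = 26485$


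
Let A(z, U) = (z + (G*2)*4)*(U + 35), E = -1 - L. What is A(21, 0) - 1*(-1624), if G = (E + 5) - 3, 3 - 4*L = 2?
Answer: 2569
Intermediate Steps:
L = ¼ (L = ¾ - ¼*2 = ¾ - ½ = ¼ ≈ 0.25000)
E = -5/4 (E = -1 - 1*¼ = -1 - ¼ = -5/4 ≈ -1.2500)
G = ¾ (G = (-5/4 + 5) - 3 = 15/4 - 3 = ¾ ≈ 0.75000)
A(z, U) = (6 + z)*(35 + U) (A(z, U) = (z + ((¾)*2)*4)*(U + 35) = (z + (3/2)*4)*(35 + U) = (z + 6)*(35 + U) = (6 + z)*(35 + U))
A(21, 0) - 1*(-1624) = (210 + 6*0 + 35*21 + 0*21) - 1*(-1624) = (210 + 0 + 735 + 0) + 1624 = 945 + 1624 = 2569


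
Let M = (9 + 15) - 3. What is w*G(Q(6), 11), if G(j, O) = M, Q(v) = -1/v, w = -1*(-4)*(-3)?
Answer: -252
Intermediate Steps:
w = -12 (w = 4*(-3) = -12)
M = 21 (M = 24 - 3 = 21)
G(j, O) = 21
w*G(Q(6), 11) = -12*21 = -252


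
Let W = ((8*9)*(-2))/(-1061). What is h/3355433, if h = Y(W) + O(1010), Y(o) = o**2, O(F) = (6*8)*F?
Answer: 54574974816/3777281392193 ≈ 0.014448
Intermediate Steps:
W = 144/1061 (W = (72*(-2))*(-1/1061) = -144*(-1/1061) = 144/1061 ≈ 0.13572)
O(F) = 48*F
h = 54574974816/1125721 (h = (144/1061)**2 + 48*1010 = 20736/1125721 + 48480 = 54574974816/1125721 ≈ 48480.)
h/3355433 = (54574974816/1125721)/3355433 = (54574974816/1125721)*(1/3355433) = 54574974816/3777281392193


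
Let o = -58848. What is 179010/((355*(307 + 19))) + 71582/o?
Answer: 112509781/340523952 ≈ 0.33040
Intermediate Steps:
179010/((355*(307 + 19))) + 71582/o = 179010/((355*(307 + 19))) + 71582/(-58848) = 179010/((355*326)) + 71582*(-1/58848) = 179010/115730 - 35791/29424 = 179010*(1/115730) - 35791/29424 = 17901/11573 - 35791/29424 = 112509781/340523952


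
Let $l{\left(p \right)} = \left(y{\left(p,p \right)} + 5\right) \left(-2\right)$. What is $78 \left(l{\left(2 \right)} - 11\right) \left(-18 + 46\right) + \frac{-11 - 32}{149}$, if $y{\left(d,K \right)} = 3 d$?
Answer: $- \frac{10738771}{149} \approx -72072.0$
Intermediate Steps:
$l{\left(p \right)} = -10 - 6 p$ ($l{\left(p \right)} = \left(3 p + 5\right) \left(-2\right) = \left(5 + 3 p\right) \left(-2\right) = -10 - 6 p$)
$78 \left(l{\left(2 \right)} - 11\right) \left(-18 + 46\right) + \frac{-11 - 32}{149} = 78 \left(\left(-10 - 12\right) - 11\right) \left(-18 + 46\right) + \frac{-11 - 32}{149} = 78 \left(\left(-10 - 12\right) - 11\right) 28 - \frac{43}{149} = 78 \left(-22 - 11\right) 28 - \frac{43}{149} = 78 \left(\left(-33\right) 28\right) - \frac{43}{149} = 78 \left(-924\right) - \frac{43}{149} = -72072 - \frac{43}{149} = - \frac{10738771}{149}$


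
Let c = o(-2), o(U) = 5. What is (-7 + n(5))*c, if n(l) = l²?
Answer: 90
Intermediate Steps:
c = 5
(-7 + n(5))*c = (-7 + 5²)*5 = (-7 + 25)*5 = 18*5 = 90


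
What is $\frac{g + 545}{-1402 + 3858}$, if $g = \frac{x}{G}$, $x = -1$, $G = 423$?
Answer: $\frac{115267}{519444} \approx 0.2219$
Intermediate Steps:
$g = - \frac{1}{423}$ ($g = \frac{1}{423} \left(-1\right) = - \frac{1}{423} \approx -0.0023641$)
$\frac{g + 545}{-1402 + 3858} = \frac{- \frac{1}{423} + 545}{-1402 + 3858} = \frac{230534}{423 \cdot 2456} = \frac{230534}{423} \cdot \frac{1}{2456} = \frac{115267}{519444}$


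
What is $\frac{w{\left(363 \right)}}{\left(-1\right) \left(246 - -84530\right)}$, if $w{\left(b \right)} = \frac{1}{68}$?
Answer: $- \frac{1}{5764768} \approx -1.7347 \cdot 10^{-7}$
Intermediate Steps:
$w{\left(b \right)} = \frac{1}{68}$
$\frac{w{\left(363 \right)}}{\left(-1\right) \left(246 - -84530\right)} = \frac{1}{68 \left(- (246 - -84530)\right)} = \frac{1}{68 \left(- (246 + 84530)\right)} = \frac{1}{68 \left(\left(-1\right) 84776\right)} = \frac{1}{68 \left(-84776\right)} = \frac{1}{68} \left(- \frac{1}{84776}\right) = - \frac{1}{5764768}$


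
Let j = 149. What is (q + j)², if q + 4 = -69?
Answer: 5776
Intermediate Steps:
q = -73 (q = -4 - 69 = -73)
(q + j)² = (-73 + 149)² = 76² = 5776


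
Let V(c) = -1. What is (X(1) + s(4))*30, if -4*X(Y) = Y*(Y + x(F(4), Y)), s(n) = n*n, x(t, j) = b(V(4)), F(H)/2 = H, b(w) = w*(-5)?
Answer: 435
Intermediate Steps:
b(w) = -5*w
F(H) = 2*H
x(t, j) = 5 (x(t, j) = -5*(-1) = 5)
s(n) = n²
X(Y) = -Y*(5 + Y)/4 (X(Y) = -Y*(Y + 5)/4 = -Y*(5 + Y)/4)
(X(1) + s(4))*30 = (-¼*1*(5 + 1) + 4²)*30 = (-¼*1*6 + 16)*30 = (-3/2 + 16)*30 = (29/2)*30 = 435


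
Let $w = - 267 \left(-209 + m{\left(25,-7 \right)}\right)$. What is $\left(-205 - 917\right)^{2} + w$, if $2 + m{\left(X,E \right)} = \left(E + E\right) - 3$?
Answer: $1319760$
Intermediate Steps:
$m{\left(X,E \right)} = -5 + 2 E$ ($m{\left(X,E \right)} = -2 + \left(\left(E + E\right) - 3\right) = -2 + \left(2 E - 3\right) = -2 + \left(-3 + 2 E\right) = -5 + 2 E$)
$w = 60876$ ($w = - 267 \left(-209 + \left(-5 + 2 \left(-7\right)\right)\right) = - 267 \left(-209 - 19\right) = \left(-267\right) \left(-228\right) = 60876$)
$\left(-205 - 917\right)^{2} + w = \left(-205 - 917\right)^{2} + 60876 = \left(-1122\right)^{2} + 60876 = 1258884 + 60876 = 1319760$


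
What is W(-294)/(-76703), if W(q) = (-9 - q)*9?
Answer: -135/4037 ≈ -0.033441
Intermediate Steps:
W(q) = -81 - 9*q
W(-294)/(-76703) = (-81 - 9*(-294))/(-76703) = (-81 + 2646)*(-1/76703) = 2565*(-1/76703) = -135/4037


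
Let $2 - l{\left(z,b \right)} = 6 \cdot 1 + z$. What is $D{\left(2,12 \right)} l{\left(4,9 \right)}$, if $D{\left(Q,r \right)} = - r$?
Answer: $96$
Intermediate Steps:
$l{\left(z,b \right)} = -4 - z$ ($l{\left(z,b \right)} = 2 - \left(6 \cdot 1 + z\right) = 2 - \left(6 + z\right) = -4 - z$)
$D{\left(2,12 \right)} l{\left(4,9 \right)} = \left(-1\right) 12 \left(-4 - 4\right) = - 12 \left(-4 - 4\right) = \left(-12\right) \left(-8\right) = 96$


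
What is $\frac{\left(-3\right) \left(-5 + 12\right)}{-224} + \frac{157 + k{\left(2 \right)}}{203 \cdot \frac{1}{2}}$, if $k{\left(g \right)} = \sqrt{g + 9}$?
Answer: $\frac{10657}{6496} + \frac{2 \sqrt{11}}{203} \approx 1.6732$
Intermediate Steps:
$k{\left(g \right)} = \sqrt{9 + g}$
$\frac{\left(-3\right) \left(-5 + 12\right)}{-224} + \frac{157 + k{\left(2 \right)}}{203 \cdot \frac{1}{2}} = \frac{\left(-3\right) \left(-5 + 12\right)}{-224} + \frac{157 + \sqrt{9 + 2}}{203 \cdot \frac{1}{2}} = \left(-3\right) 7 \left(- \frac{1}{224}\right) + \frac{157 + \sqrt{11}}{203 \cdot \frac{1}{2}} = \left(-21\right) \left(- \frac{1}{224}\right) + \frac{157 + \sqrt{11}}{\frac{203}{2}} = \frac{3}{32} + \left(157 + \sqrt{11}\right) \frac{2}{203} = \frac{3}{32} + \left(\frac{314}{203} + \frac{2 \sqrt{11}}{203}\right) = \frac{10657}{6496} + \frac{2 \sqrt{11}}{203}$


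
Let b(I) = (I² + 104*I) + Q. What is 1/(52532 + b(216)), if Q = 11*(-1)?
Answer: 1/121641 ≈ 8.2209e-6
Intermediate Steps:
Q = -11
b(I) = -11 + I² + 104*I (b(I) = (I² + 104*I) - 11 = -11 + I² + 104*I)
1/(52532 + b(216)) = 1/(52532 + (-11 + 216² + 104*216)) = 1/(52532 + (-11 + 46656 + 22464)) = 1/(52532 + 69109) = 1/121641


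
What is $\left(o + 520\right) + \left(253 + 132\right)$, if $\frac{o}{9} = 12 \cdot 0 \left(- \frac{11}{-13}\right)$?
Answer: $905$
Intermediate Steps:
$o = 0$ ($o = 9 \cdot 12 \cdot 0 \left(- \frac{11}{-13}\right) = 9 \cdot 0 \left(\left(-11\right) \left(- \frac{1}{13}\right)\right) = 9 \cdot 0 \cdot \frac{11}{13} = 9 \cdot 0 = 0$)
$\left(o + 520\right) + \left(253 + 132\right) = \left(0 + 520\right) + \left(253 + 132\right) = 520 + 385 = 905$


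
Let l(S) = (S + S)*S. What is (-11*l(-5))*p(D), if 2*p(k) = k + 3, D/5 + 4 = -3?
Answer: 8800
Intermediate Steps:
D = -35 (D = -20 + 5*(-3) = -20 - 15 = -35)
p(k) = 3/2 + k/2 (p(k) = (k + 3)/2 = (3 + k)/2 = 3/2 + k/2)
l(S) = 2*S² (l(S) = (2*S)*S = 2*S²)
(-11*l(-5))*p(D) = (-22*(-5)²)*(3/2 + (½)*(-35)) = (-22*25)*(3/2 - 35/2) = -11*50*(-16) = -550*(-16) = 8800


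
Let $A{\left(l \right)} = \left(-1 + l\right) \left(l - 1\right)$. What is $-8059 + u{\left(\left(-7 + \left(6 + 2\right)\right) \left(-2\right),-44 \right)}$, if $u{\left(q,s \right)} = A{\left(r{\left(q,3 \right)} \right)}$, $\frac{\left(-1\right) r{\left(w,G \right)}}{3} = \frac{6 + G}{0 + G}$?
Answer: $-7959$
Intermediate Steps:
$r{\left(w,G \right)} = - \frac{3 \left(6 + G\right)}{G}$ ($r{\left(w,G \right)} = - 3 \frac{6 + G}{0 + G} = - 3 \frac{6 + G}{G} = - \frac{3 \left(6 + G\right)}{G}$)
$A{\left(l \right)} = \left(-1 + l\right)^{2}$ ($A{\left(l \right)} = \left(-1 + l\right) \left(-1 + l\right) = \left(-1 + l\right)^{2}$)
$u{\left(q,s \right)} = 100$ ($u{\left(q,s \right)} = \left(-1 - \left(3 + \frac{18}{3}\right)\right)^{2} = \left(-1 - 9\right)^{2} = \left(-10\right)^{2} = 100$)
$-8059 + u{\left(\left(-7 + \left(6 + 2\right)\right) \left(-2\right),-44 \right)} = -8059 + 100 = -7959$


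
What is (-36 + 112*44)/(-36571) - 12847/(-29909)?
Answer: 323512809/1093802039 ≈ 0.29577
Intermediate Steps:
(-36 + 112*44)/(-36571) - 12847/(-29909) = (-36 + 4928)*(-1/36571) - 12847*(-1/29909) = 4892*(-1/36571) + 12847/29909 = -4892/36571 + 12847/29909 = 323512809/1093802039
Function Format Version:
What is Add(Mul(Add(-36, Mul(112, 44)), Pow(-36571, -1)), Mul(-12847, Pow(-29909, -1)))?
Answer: Rational(323512809, 1093802039) ≈ 0.29577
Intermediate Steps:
Add(Mul(Add(-36, Mul(112, 44)), Pow(-36571, -1)), Mul(-12847, Pow(-29909, -1))) = Add(Mul(Add(-36, 4928), Rational(-1, 36571)), Mul(-12847, Rational(-1, 29909))) = Add(Mul(4892, Rational(-1, 36571)), Rational(12847, 29909)) = Add(Rational(-4892, 36571), Rational(12847, 29909)) = Rational(323512809, 1093802039)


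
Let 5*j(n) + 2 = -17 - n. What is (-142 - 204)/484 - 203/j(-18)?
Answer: 245457/242 ≈ 1014.3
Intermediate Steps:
j(n) = -19/5 - n/5 (j(n) = -⅖ + (-17 - n)/5 = -⅖ + (-17/5 - n/5) = -19/5 - n/5)
(-142 - 204)/484 - 203/j(-18) = (-142 - 204)/484 - 203/(-19/5 - ⅕*(-18)) = -346*1/484 - 203/(-19/5 + 18/5) = -173/242 - 203/(-⅕) = -173/242 - 203*(-5) = -173/242 + 1015 = 245457/242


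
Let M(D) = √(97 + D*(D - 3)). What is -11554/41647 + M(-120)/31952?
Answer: -11554/41647 + √14857/31952 ≈ -0.27361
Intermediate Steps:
M(D) = √(97 + D*(-3 + D))
-11554/41647 + M(-120)/31952 = -11554/41647 + √(97 + (-120)² - 3*(-120))/31952 = -11554*1/41647 + √(97 + 14400 + 360)*(1/31952) = -11554/41647 + √14857*(1/31952) = -11554/41647 + √14857/31952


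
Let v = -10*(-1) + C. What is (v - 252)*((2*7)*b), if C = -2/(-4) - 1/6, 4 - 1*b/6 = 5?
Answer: 20300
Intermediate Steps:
b = -6 (b = 24 - 6*5 = 24 - 30 = -6)
C = ⅓ (C = -2*(-¼) - 1*⅙ = ½ - ⅙ = ⅓ ≈ 0.33333)
v = 31/3 (v = -10*(-1) + ⅓ = 10 + ⅓ = 31/3 ≈ 10.333)
(v - 252)*((2*7)*b) = (31/3 - 252)*((2*7)*(-6)) = -10150*(-6)/3 = -725/3*(-84) = 20300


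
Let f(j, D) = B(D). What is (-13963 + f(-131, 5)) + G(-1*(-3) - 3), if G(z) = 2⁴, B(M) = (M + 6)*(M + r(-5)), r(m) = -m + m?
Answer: -13892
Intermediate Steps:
r(m) = 0
B(M) = M*(6 + M) (B(M) = (M + 6)*(M + 0) = (6 + M)*M = M*(6 + M))
G(z) = 16
f(j, D) = D*(6 + D)
(-13963 + f(-131, 5)) + G(-1*(-3) - 3) = (-13963 + 5*(6 + 5)) + 16 = (-13963 + 5*11) + 16 = (-13963 + 55) + 16 = -13908 + 16 = -13892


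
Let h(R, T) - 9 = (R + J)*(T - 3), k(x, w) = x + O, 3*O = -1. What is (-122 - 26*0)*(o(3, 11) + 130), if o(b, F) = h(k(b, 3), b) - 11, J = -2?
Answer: -15616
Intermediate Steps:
O = -⅓ (O = (⅓)*(-1) = -⅓ ≈ -0.33333)
k(x, w) = -⅓ + x (k(x, w) = x - ⅓ = -⅓ + x)
h(R, T) = 9 + (-3 + T)*(-2 + R) (h(R, T) = 9 + (R - 2)*(T - 3) = 9 + (-2 + R)*(-3 + T) = 9 + (-3 + T)*(-2 + R))
o(b, F) = 5 - 5*b + b*(-⅓ + b) (o(b, F) = (15 - 3*(-⅓ + b) - 2*b + (-⅓ + b)*b) - 11 = (15 + (1 - 3*b) - 2*b + b*(-⅓ + b)) - 11 = (16 - 5*b + b*(-⅓ + b)) - 11 = 5 - 5*b + b*(-⅓ + b))
(-122 - 26*0)*(o(3, 11) + 130) = (-122 - 26*0)*((5 + 3² - 16/3*3) + 130) = (-122 + 0)*((5 + 9 - 16) + 130) = -122*(-2 + 130) = -122*128 = -15616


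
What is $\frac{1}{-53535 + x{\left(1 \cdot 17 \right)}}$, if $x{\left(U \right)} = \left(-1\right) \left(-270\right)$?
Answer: $- \frac{1}{53265} \approx -1.8774 \cdot 10^{-5}$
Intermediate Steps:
$x{\left(U \right)} = 270$
$\frac{1}{-53535 + x{\left(1 \cdot 17 \right)}} = \frac{1}{-53535 + 270} = \frac{1}{-53265} = - \frac{1}{53265}$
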